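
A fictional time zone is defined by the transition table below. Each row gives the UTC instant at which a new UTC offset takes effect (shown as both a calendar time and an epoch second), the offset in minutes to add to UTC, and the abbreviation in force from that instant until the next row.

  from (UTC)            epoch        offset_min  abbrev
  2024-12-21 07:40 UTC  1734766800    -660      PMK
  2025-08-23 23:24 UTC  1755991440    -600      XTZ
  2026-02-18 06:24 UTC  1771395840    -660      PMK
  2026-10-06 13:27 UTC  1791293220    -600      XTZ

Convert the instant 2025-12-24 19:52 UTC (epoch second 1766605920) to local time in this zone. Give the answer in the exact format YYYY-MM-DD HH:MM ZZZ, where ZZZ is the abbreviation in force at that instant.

Query: 2025-12-24 19:52 UTC
Rule 2/4 (XTZ, -10:00): 2025-08-23 23:24 UTC ≤ query < 2026-02-18 06:24 UTC
19·60 + 52 - 600 = 592 min
592 = 0·1440 + 592; 592 = 9·60 + 52 → 09:52, same day
→ 2025-12-24 09:52 XTZ

2025-12-24 09:52 XTZ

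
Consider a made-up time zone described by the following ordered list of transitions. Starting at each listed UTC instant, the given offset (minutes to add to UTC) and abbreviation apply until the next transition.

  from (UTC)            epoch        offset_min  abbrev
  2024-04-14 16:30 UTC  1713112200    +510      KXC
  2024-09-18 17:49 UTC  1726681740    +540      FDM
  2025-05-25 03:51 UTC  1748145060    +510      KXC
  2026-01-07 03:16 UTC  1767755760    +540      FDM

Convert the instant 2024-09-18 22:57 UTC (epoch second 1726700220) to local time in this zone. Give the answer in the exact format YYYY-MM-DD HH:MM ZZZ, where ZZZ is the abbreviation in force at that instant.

2024-09-19 07:57 FDM

Query: 2024-09-18 22:57 UTC
Rule 2/4 (FDM, +09:00): 2024-09-18 17:49 UTC ≤ query < 2025-05-25 03:51 UTC
22·60 + 57 + 540 = 1917 min
1917 = 1·1440 + 477; 477 = 7·60 + 57 → 07:57, 2024-09-18 + 1 day = 2024-09-19
→ 2024-09-19 07:57 FDM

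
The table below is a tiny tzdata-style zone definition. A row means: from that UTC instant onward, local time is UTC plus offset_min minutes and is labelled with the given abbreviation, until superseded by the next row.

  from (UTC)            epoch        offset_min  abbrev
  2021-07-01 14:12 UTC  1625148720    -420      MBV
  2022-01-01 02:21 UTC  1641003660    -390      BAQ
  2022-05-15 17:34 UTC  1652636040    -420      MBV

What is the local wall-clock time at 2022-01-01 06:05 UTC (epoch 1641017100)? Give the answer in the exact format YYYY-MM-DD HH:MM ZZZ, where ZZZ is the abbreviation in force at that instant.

2021-12-31 23:35 BAQ

Query: 2022-01-01 06:05 UTC
Rule 2/3 (BAQ, -06:30): 2022-01-01 02:21 UTC ≤ query < 2022-05-15 17:34 UTC
6·60 + 5 - 390 = -25 min
-25 = -1·1440 + 1415; 1415 = 23·60 + 35 → 23:35, 2022-01-01 - 1 day = 2021-12-31
→ 2021-12-31 23:35 BAQ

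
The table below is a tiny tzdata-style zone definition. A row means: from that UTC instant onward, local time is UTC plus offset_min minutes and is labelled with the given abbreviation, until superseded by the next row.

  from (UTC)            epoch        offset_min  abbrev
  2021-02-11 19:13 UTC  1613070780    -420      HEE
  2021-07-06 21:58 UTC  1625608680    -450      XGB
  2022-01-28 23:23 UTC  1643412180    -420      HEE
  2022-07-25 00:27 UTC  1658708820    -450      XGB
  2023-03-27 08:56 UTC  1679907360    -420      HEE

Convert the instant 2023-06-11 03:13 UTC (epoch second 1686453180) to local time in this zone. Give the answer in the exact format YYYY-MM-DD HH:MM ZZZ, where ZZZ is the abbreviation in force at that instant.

2023-06-10 20:13 HEE

Query: 2023-06-11 03:13 UTC
Rule 5/5 (HEE, -07:00): 2023-03-27 08:56 UTC ≤ query < +∞
3·60 + 13 - 420 = -227 min
-227 = -1·1440 + 1213; 1213 = 20·60 + 13 → 20:13, 2023-06-11 - 1 day = 2023-06-10
→ 2023-06-10 20:13 HEE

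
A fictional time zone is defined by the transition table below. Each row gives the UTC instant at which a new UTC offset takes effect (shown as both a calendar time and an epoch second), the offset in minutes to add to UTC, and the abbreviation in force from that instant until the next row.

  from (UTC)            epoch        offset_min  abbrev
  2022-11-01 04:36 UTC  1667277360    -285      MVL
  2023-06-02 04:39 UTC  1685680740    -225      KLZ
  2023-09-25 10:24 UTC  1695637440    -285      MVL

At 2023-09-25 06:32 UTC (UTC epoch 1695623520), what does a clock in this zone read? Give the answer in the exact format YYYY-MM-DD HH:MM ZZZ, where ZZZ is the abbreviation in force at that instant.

Query: 2023-09-25 06:32 UTC
Rule 2/3 (KLZ, -03:45): 2023-06-02 04:39 UTC ≤ query < 2023-09-25 10:24 UTC
6·60 + 32 - 225 = 167 min
167 = 0·1440 + 167; 167 = 2·60 + 47 → 02:47, same day
→ 2023-09-25 02:47 KLZ

2023-09-25 02:47 KLZ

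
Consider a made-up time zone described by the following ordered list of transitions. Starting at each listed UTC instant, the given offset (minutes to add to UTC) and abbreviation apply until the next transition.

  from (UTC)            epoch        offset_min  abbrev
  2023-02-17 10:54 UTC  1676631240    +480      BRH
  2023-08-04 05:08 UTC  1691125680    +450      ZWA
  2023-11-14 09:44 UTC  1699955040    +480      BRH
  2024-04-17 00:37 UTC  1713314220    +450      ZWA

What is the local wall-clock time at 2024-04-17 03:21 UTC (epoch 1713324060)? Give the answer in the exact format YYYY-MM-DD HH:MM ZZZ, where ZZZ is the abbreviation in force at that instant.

2024-04-17 10:51 ZWA

Query: 2024-04-17 03:21 UTC
Rule 4/4 (ZWA, +07:30): 2024-04-17 00:37 UTC ≤ query < +∞
3·60 + 21 + 450 = 651 min
651 = 0·1440 + 651; 651 = 10·60 + 51 → 10:51, same day
→ 2024-04-17 10:51 ZWA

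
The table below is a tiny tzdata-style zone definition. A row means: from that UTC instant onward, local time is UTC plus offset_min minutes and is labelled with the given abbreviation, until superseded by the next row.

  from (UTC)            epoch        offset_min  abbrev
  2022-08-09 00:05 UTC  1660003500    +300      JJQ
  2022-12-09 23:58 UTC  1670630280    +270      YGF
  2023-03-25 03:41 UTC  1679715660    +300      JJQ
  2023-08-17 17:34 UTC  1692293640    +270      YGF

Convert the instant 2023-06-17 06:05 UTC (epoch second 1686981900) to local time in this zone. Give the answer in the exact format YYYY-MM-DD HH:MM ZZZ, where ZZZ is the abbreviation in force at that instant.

Query: 2023-06-17 06:05 UTC
Rule 3/4 (JJQ, +05:00): 2023-03-25 03:41 UTC ≤ query < 2023-08-17 17:34 UTC
6·60 + 5 + 300 = 665 min
665 = 0·1440 + 665; 665 = 11·60 + 5 → 11:05, same day
→ 2023-06-17 11:05 JJQ

2023-06-17 11:05 JJQ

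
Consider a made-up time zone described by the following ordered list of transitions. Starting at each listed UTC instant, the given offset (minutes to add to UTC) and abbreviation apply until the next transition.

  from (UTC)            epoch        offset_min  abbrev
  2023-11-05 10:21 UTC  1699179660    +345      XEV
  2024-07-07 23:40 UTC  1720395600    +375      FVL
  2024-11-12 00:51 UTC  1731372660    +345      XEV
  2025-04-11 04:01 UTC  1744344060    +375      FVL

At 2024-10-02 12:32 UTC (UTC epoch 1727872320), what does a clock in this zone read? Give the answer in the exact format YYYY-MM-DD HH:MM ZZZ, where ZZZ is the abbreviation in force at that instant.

2024-10-02 18:47 FVL

Query: 2024-10-02 12:32 UTC
Rule 2/4 (FVL, +06:15): 2024-07-07 23:40 UTC ≤ query < 2024-11-12 00:51 UTC
12·60 + 32 + 375 = 1127 min
1127 = 0·1440 + 1127; 1127 = 18·60 + 47 → 18:47, same day
→ 2024-10-02 18:47 FVL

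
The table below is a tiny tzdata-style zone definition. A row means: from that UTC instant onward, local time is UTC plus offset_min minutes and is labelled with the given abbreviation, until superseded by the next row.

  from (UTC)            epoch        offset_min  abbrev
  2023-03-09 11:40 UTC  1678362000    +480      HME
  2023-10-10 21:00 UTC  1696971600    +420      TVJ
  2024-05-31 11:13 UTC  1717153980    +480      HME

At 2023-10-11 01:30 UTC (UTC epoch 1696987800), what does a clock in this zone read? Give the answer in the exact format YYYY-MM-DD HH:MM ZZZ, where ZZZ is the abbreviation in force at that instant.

Query: 2023-10-11 01:30 UTC
Rule 2/3 (TVJ, +07:00): 2023-10-10 21:00 UTC ≤ query < 2024-05-31 11:13 UTC
1·60 + 30 + 420 = 510 min
510 = 0·1440 + 510; 510 = 8·60 + 30 → 08:30, same day
→ 2023-10-11 08:30 TVJ

2023-10-11 08:30 TVJ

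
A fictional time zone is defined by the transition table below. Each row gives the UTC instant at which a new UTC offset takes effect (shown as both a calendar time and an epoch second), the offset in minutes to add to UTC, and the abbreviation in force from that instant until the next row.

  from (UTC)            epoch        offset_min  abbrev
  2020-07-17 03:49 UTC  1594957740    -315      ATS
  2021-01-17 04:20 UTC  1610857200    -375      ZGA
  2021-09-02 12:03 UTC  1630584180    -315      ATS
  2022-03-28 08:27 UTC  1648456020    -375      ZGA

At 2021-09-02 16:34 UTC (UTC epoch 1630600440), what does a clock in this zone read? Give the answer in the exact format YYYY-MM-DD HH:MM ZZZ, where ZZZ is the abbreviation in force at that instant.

Query: 2021-09-02 16:34 UTC
Rule 3/4 (ATS, -05:15): 2021-09-02 12:03 UTC ≤ query < 2022-03-28 08:27 UTC
16·60 + 34 - 315 = 679 min
679 = 0·1440 + 679; 679 = 11·60 + 19 → 11:19, same day
→ 2021-09-02 11:19 ATS

2021-09-02 11:19 ATS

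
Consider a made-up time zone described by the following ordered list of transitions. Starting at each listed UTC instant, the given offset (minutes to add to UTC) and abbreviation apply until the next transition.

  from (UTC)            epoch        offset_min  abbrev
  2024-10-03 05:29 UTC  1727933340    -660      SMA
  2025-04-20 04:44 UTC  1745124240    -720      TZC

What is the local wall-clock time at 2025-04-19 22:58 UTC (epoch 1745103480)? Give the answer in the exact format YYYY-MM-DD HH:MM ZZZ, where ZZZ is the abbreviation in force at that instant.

2025-04-19 11:58 SMA

Query: 2025-04-19 22:58 UTC
Rule 1/2 (SMA, -11:00): 2024-10-03 05:29 UTC ≤ query < 2025-04-20 04:44 UTC
22·60 + 58 - 660 = 718 min
718 = 0·1440 + 718; 718 = 11·60 + 58 → 11:58, same day
→ 2025-04-19 11:58 SMA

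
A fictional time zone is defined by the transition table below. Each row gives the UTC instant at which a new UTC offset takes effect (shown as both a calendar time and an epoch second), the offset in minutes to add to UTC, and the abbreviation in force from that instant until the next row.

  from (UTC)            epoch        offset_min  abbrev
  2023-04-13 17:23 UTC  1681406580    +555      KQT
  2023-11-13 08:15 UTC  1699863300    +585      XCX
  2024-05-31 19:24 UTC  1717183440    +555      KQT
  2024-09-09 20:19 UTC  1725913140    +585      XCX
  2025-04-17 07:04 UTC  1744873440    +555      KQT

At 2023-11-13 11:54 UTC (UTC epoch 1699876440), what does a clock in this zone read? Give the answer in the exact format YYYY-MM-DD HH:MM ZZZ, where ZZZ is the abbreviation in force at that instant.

2023-11-13 21:39 XCX

Query: 2023-11-13 11:54 UTC
Rule 2/5 (XCX, +09:45): 2023-11-13 08:15 UTC ≤ query < 2024-05-31 19:24 UTC
11·60 + 54 + 585 = 1299 min
1299 = 0·1440 + 1299; 1299 = 21·60 + 39 → 21:39, same day
→ 2023-11-13 21:39 XCX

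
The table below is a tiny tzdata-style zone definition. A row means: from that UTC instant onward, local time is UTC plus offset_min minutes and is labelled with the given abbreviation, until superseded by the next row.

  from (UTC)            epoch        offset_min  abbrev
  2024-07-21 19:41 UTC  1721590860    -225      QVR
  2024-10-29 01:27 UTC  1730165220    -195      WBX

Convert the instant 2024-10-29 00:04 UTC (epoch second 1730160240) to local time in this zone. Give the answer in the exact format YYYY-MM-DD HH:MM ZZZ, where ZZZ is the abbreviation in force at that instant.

Query: 2024-10-29 00:04 UTC
Rule 1/2 (QVR, -03:45): 2024-07-21 19:41 UTC ≤ query < 2024-10-29 01:27 UTC
0·60 + 4 - 225 = -221 min
-221 = -1·1440 + 1219; 1219 = 20·60 + 19 → 20:19, 2024-10-29 - 1 day = 2024-10-28
→ 2024-10-28 20:19 QVR

2024-10-28 20:19 QVR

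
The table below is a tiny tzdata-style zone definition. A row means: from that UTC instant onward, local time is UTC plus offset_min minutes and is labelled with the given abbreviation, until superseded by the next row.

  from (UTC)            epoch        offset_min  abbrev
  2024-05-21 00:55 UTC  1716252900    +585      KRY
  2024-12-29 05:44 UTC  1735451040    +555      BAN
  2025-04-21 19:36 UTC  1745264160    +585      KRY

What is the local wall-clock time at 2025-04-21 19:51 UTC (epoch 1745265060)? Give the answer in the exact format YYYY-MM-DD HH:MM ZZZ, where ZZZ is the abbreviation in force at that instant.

Query: 2025-04-21 19:51 UTC
Rule 3/3 (KRY, +09:45): 2025-04-21 19:36 UTC ≤ query < +∞
19·60 + 51 + 585 = 1776 min
1776 = 1·1440 + 336; 336 = 5·60 + 36 → 05:36, 2025-04-21 + 1 day = 2025-04-22
→ 2025-04-22 05:36 KRY

2025-04-22 05:36 KRY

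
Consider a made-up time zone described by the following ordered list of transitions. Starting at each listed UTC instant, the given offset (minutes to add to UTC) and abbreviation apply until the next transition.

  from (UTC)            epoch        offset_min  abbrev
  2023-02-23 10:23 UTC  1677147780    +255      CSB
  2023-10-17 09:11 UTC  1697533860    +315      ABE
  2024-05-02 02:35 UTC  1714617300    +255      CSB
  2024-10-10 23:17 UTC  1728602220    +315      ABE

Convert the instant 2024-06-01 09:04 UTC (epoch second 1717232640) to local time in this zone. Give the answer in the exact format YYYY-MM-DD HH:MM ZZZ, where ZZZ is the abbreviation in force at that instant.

2024-06-01 13:19 CSB

Query: 2024-06-01 09:04 UTC
Rule 3/4 (CSB, +04:15): 2024-05-02 02:35 UTC ≤ query < 2024-10-10 23:17 UTC
9·60 + 4 + 255 = 799 min
799 = 0·1440 + 799; 799 = 13·60 + 19 → 13:19, same day
→ 2024-06-01 13:19 CSB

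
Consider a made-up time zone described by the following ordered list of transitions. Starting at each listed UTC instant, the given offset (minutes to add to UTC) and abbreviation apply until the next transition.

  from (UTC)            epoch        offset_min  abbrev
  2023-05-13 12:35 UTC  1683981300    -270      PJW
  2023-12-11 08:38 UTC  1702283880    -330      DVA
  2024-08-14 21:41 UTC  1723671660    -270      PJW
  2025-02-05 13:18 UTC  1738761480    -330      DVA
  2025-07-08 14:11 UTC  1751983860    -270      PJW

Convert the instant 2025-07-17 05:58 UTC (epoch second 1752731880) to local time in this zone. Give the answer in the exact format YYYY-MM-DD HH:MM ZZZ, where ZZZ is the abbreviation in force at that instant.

2025-07-17 01:28 PJW

Query: 2025-07-17 05:58 UTC
Rule 5/5 (PJW, -04:30): 2025-07-08 14:11 UTC ≤ query < +∞
5·60 + 58 - 270 = 88 min
88 = 0·1440 + 88; 88 = 1·60 + 28 → 01:28, same day
→ 2025-07-17 01:28 PJW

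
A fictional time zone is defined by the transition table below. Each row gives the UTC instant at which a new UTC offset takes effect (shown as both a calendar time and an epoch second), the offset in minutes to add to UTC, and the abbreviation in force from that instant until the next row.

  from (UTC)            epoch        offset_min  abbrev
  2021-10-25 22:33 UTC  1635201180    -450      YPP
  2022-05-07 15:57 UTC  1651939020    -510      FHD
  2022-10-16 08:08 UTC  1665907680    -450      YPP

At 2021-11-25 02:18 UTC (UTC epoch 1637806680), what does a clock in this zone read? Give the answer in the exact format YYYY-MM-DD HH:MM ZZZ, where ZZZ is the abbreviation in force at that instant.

Query: 2021-11-25 02:18 UTC
Rule 1/3 (YPP, -07:30): 2021-10-25 22:33 UTC ≤ query < 2022-05-07 15:57 UTC
2·60 + 18 - 450 = -312 min
-312 = -1·1440 + 1128; 1128 = 18·60 + 48 → 18:48, 2021-11-25 - 1 day = 2021-11-24
→ 2021-11-24 18:48 YPP

2021-11-24 18:48 YPP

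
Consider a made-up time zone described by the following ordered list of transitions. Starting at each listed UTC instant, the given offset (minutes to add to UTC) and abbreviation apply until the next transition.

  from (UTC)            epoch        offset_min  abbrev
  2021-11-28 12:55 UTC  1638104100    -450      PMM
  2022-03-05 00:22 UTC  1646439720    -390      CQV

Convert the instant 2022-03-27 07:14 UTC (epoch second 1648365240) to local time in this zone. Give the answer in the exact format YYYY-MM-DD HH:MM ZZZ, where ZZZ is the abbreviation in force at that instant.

2022-03-27 00:44 CQV

Query: 2022-03-27 07:14 UTC
Rule 2/2 (CQV, -06:30): 2022-03-05 00:22 UTC ≤ query < +∞
7·60 + 14 - 390 = 44 min
44 = 0·1440 + 44; 44 = 0·60 + 44 → 00:44, same day
→ 2022-03-27 00:44 CQV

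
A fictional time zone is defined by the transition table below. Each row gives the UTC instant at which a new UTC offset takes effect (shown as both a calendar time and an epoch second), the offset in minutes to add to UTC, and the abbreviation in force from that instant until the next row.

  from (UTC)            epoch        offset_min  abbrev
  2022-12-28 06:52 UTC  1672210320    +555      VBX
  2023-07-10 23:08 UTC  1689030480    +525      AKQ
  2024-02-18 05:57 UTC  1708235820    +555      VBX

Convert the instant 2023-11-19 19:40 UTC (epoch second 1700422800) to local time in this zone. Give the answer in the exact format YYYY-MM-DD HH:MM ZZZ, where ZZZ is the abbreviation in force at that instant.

2023-11-20 04:25 AKQ

Query: 2023-11-19 19:40 UTC
Rule 2/3 (AKQ, +08:45): 2023-07-10 23:08 UTC ≤ query < 2024-02-18 05:57 UTC
19·60 + 40 + 525 = 1705 min
1705 = 1·1440 + 265; 265 = 4·60 + 25 → 04:25, 2023-11-19 + 1 day = 2023-11-20
→ 2023-11-20 04:25 AKQ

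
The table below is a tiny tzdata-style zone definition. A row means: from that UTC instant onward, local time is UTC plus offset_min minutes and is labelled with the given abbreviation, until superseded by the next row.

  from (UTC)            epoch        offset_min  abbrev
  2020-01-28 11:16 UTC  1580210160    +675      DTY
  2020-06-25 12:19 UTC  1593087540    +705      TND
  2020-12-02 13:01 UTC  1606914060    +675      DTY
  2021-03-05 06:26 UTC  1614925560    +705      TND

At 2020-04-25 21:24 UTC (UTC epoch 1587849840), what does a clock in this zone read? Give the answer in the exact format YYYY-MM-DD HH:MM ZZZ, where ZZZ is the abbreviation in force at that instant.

2020-04-26 08:39 DTY

Query: 2020-04-25 21:24 UTC
Rule 1/4 (DTY, +11:15): 2020-01-28 11:16 UTC ≤ query < 2020-06-25 12:19 UTC
21·60 + 24 + 675 = 1959 min
1959 = 1·1440 + 519; 519 = 8·60 + 39 → 08:39, 2020-04-25 + 1 day = 2020-04-26
→ 2020-04-26 08:39 DTY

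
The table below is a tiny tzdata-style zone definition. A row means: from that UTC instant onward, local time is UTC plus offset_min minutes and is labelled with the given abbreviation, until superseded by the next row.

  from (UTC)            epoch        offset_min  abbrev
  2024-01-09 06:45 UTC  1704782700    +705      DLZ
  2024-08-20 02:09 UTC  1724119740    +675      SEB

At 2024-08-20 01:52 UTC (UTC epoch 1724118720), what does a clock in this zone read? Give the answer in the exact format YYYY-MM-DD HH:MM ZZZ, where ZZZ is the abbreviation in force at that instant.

Query: 2024-08-20 01:52 UTC
Rule 1/2 (DLZ, +11:45): 2024-01-09 06:45 UTC ≤ query < 2024-08-20 02:09 UTC
1·60 + 52 + 705 = 817 min
817 = 0·1440 + 817; 817 = 13·60 + 37 → 13:37, same day
→ 2024-08-20 13:37 DLZ

2024-08-20 13:37 DLZ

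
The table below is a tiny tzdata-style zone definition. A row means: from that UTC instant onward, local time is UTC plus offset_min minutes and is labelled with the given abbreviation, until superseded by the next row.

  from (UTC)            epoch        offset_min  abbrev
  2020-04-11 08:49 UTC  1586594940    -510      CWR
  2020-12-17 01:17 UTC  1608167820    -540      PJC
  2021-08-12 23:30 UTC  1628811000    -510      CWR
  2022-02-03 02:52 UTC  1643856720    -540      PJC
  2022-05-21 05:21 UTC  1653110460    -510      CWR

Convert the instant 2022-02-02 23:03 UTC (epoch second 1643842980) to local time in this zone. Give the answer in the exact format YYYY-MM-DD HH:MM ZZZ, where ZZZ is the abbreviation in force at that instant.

Query: 2022-02-02 23:03 UTC
Rule 3/5 (CWR, -08:30): 2021-08-12 23:30 UTC ≤ query < 2022-02-03 02:52 UTC
23·60 + 3 - 510 = 873 min
873 = 0·1440 + 873; 873 = 14·60 + 33 → 14:33, same day
→ 2022-02-02 14:33 CWR

2022-02-02 14:33 CWR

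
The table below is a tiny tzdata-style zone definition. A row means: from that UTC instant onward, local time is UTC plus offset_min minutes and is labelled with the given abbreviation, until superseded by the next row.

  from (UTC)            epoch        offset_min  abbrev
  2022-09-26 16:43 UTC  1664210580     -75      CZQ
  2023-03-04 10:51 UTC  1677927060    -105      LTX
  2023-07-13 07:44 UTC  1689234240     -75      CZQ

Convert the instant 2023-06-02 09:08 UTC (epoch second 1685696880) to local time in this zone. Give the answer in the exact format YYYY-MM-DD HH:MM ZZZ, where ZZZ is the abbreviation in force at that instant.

Query: 2023-06-02 09:08 UTC
Rule 2/3 (LTX, -01:45): 2023-03-04 10:51 UTC ≤ query < 2023-07-13 07:44 UTC
9·60 + 8 - 105 = 443 min
443 = 0·1440 + 443; 443 = 7·60 + 23 → 07:23, same day
→ 2023-06-02 07:23 LTX

2023-06-02 07:23 LTX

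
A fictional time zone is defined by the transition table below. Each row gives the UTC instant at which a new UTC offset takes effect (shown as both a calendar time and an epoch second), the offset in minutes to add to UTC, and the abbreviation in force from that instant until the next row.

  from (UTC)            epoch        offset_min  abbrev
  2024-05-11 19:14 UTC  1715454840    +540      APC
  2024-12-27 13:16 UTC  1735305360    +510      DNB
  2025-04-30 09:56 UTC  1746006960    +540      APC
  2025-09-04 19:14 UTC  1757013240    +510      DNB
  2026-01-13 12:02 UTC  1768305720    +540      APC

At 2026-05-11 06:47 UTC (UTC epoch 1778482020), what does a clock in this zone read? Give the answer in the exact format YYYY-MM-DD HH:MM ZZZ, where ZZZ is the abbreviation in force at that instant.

Query: 2026-05-11 06:47 UTC
Rule 5/5 (APC, +09:00): 2026-01-13 12:02 UTC ≤ query < +∞
6·60 + 47 + 540 = 947 min
947 = 0·1440 + 947; 947 = 15·60 + 47 → 15:47, same day
→ 2026-05-11 15:47 APC

2026-05-11 15:47 APC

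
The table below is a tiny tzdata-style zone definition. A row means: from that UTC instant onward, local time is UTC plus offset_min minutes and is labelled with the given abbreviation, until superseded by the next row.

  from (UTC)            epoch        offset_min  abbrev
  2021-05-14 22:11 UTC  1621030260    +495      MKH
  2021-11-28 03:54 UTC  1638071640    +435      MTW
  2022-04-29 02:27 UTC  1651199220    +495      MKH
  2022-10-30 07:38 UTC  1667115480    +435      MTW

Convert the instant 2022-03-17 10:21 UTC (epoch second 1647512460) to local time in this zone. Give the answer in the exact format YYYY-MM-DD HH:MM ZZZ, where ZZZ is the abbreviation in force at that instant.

2022-03-17 17:36 MTW

Query: 2022-03-17 10:21 UTC
Rule 2/4 (MTW, +07:15): 2021-11-28 03:54 UTC ≤ query < 2022-04-29 02:27 UTC
10·60 + 21 + 435 = 1056 min
1056 = 0·1440 + 1056; 1056 = 17·60 + 36 → 17:36, same day
→ 2022-03-17 17:36 MTW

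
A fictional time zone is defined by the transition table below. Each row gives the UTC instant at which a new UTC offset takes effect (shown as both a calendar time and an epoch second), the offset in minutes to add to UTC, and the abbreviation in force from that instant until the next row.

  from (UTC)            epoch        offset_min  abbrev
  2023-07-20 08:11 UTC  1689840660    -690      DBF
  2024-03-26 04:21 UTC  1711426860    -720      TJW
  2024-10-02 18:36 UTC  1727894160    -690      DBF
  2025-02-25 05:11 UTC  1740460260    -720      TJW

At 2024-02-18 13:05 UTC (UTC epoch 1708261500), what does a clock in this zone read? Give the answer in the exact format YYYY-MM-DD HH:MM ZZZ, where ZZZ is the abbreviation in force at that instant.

Query: 2024-02-18 13:05 UTC
Rule 1/4 (DBF, -11:30): 2023-07-20 08:11 UTC ≤ query < 2024-03-26 04:21 UTC
13·60 + 5 - 690 = 95 min
95 = 0·1440 + 95; 95 = 1·60 + 35 → 01:35, same day
→ 2024-02-18 01:35 DBF

2024-02-18 01:35 DBF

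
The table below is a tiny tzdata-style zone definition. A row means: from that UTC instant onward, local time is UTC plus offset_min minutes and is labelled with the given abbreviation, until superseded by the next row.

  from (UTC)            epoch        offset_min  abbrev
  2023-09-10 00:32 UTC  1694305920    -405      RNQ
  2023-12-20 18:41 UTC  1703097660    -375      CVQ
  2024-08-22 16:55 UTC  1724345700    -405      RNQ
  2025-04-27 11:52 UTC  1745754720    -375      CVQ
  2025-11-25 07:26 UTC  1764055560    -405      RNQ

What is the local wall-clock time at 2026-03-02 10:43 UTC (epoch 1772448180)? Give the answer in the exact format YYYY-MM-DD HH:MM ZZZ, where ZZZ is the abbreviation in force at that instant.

Query: 2026-03-02 10:43 UTC
Rule 5/5 (RNQ, -06:45): 2025-11-25 07:26 UTC ≤ query < +∞
10·60 + 43 - 405 = 238 min
238 = 0·1440 + 238; 238 = 3·60 + 58 → 03:58, same day
→ 2026-03-02 03:58 RNQ

2026-03-02 03:58 RNQ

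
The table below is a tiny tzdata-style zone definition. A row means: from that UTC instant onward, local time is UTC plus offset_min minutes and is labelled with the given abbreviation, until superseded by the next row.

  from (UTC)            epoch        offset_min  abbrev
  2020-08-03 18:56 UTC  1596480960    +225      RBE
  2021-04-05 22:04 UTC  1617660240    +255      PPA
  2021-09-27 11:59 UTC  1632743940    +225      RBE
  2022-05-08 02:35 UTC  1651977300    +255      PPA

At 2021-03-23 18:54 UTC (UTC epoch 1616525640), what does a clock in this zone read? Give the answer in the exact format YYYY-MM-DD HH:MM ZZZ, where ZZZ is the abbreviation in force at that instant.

Query: 2021-03-23 18:54 UTC
Rule 1/4 (RBE, +03:45): 2020-08-03 18:56 UTC ≤ query < 2021-04-05 22:04 UTC
18·60 + 54 + 225 = 1359 min
1359 = 0·1440 + 1359; 1359 = 22·60 + 39 → 22:39, same day
→ 2021-03-23 22:39 RBE

2021-03-23 22:39 RBE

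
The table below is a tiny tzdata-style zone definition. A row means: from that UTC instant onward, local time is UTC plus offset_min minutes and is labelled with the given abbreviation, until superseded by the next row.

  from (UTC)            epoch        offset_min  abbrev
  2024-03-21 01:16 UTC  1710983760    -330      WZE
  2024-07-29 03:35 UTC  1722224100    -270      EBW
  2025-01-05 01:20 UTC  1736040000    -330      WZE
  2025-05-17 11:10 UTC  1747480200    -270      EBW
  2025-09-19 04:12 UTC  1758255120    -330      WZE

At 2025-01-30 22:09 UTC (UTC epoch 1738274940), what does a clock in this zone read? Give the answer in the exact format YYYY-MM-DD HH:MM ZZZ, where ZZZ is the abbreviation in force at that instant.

Query: 2025-01-30 22:09 UTC
Rule 3/5 (WZE, -05:30): 2025-01-05 01:20 UTC ≤ query < 2025-05-17 11:10 UTC
22·60 + 9 - 330 = 999 min
999 = 0·1440 + 999; 999 = 16·60 + 39 → 16:39, same day
→ 2025-01-30 16:39 WZE

2025-01-30 16:39 WZE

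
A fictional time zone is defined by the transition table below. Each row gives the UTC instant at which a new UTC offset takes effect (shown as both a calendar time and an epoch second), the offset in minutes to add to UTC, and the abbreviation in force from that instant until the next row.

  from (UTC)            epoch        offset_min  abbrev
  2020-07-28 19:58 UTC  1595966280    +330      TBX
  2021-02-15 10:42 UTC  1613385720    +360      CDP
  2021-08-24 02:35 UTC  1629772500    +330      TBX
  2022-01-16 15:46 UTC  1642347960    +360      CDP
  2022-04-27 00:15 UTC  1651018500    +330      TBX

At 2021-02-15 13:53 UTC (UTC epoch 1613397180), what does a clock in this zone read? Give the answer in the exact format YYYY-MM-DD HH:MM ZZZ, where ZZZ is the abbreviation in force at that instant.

2021-02-15 19:53 CDP

Query: 2021-02-15 13:53 UTC
Rule 2/5 (CDP, +06:00): 2021-02-15 10:42 UTC ≤ query < 2021-08-24 02:35 UTC
13·60 + 53 + 360 = 1193 min
1193 = 0·1440 + 1193; 1193 = 19·60 + 53 → 19:53, same day
→ 2021-02-15 19:53 CDP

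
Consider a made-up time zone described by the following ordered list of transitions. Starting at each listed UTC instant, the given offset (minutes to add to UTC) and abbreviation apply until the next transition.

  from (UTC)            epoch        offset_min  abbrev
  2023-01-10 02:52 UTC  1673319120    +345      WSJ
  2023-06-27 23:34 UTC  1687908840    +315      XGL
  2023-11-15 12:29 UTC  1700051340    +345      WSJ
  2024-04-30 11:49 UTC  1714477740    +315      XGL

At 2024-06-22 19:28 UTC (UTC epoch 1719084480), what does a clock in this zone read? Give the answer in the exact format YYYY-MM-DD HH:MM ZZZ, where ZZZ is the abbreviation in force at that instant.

2024-06-23 00:43 XGL

Query: 2024-06-22 19:28 UTC
Rule 4/4 (XGL, +05:15): 2024-04-30 11:49 UTC ≤ query < +∞
19·60 + 28 + 315 = 1483 min
1483 = 1·1440 + 43; 43 = 0·60 + 43 → 00:43, 2024-06-22 + 1 day = 2024-06-23
→ 2024-06-23 00:43 XGL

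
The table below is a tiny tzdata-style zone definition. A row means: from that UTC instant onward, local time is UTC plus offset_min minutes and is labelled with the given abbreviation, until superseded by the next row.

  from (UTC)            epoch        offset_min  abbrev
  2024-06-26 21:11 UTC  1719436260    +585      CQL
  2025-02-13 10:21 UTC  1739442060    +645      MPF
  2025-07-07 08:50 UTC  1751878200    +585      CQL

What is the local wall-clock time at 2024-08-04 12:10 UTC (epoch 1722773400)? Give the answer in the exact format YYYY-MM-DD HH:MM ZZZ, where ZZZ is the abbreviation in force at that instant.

2024-08-04 21:55 CQL

Query: 2024-08-04 12:10 UTC
Rule 1/3 (CQL, +09:45): 2024-06-26 21:11 UTC ≤ query < 2025-02-13 10:21 UTC
12·60 + 10 + 585 = 1315 min
1315 = 0·1440 + 1315; 1315 = 21·60 + 55 → 21:55, same day
→ 2024-08-04 21:55 CQL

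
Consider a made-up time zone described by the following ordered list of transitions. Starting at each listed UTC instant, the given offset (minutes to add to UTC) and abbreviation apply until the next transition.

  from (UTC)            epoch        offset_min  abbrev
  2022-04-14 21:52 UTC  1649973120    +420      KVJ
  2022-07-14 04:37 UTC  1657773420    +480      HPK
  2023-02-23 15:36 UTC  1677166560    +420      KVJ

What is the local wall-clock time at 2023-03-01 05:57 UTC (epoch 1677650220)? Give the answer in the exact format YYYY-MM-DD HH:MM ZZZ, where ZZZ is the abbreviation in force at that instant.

Query: 2023-03-01 05:57 UTC
Rule 3/3 (KVJ, +07:00): 2023-02-23 15:36 UTC ≤ query < +∞
5·60 + 57 + 420 = 777 min
777 = 0·1440 + 777; 777 = 12·60 + 57 → 12:57, same day
→ 2023-03-01 12:57 KVJ

2023-03-01 12:57 KVJ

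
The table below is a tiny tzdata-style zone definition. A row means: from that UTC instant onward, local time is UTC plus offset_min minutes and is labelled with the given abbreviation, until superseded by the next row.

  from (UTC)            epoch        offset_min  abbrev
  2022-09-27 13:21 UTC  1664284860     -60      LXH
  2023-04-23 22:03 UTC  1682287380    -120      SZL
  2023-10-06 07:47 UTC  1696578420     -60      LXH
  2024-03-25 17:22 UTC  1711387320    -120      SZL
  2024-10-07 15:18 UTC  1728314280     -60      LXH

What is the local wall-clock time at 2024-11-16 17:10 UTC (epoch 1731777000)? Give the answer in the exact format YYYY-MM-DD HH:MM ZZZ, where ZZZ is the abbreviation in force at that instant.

Query: 2024-11-16 17:10 UTC
Rule 5/5 (LXH, -01:00): 2024-10-07 15:18 UTC ≤ query < +∞
17·60 + 10 - 60 = 970 min
970 = 0·1440 + 970; 970 = 16·60 + 10 → 16:10, same day
→ 2024-11-16 16:10 LXH

2024-11-16 16:10 LXH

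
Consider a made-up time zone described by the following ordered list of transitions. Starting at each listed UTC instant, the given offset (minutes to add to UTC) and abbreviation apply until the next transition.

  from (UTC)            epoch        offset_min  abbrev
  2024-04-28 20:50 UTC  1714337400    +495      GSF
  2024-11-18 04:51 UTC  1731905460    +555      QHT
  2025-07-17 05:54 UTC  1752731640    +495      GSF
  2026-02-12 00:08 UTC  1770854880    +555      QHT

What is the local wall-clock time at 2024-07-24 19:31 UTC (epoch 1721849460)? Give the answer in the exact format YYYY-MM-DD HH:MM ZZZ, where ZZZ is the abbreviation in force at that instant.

2024-07-25 03:46 GSF

Query: 2024-07-24 19:31 UTC
Rule 1/4 (GSF, +08:15): 2024-04-28 20:50 UTC ≤ query < 2024-11-18 04:51 UTC
19·60 + 31 + 495 = 1666 min
1666 = 1·1440 + 226; 226 = 3·60 + 46 → 03:46, 2024-07-24 + 1 day = 2024-07-25
→ 2024-07-25 03:46 GSF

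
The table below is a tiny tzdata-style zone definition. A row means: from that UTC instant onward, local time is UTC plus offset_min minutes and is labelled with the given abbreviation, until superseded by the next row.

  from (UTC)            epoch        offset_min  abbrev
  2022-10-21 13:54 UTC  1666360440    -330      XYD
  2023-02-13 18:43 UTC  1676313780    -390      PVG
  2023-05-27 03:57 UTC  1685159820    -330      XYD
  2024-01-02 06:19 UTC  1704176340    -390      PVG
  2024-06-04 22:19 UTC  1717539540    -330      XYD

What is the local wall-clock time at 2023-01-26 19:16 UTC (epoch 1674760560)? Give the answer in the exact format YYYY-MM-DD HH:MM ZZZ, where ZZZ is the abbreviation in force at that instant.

Query: 2023-01-26 19:16 UTC
Rule 1/5 (XYD, -05:30): 2022-10-21 13:54 UTC ≤ query < 2023-02-13 18:43 UTC
19·60 + 16 - 330 = 826 min
826 = 0·1440 + 826; 826 = 13·60 + 46 → 13:46, same day
→ 2023-01-26 13:46 XYD

2023-01-26 13:46 XYD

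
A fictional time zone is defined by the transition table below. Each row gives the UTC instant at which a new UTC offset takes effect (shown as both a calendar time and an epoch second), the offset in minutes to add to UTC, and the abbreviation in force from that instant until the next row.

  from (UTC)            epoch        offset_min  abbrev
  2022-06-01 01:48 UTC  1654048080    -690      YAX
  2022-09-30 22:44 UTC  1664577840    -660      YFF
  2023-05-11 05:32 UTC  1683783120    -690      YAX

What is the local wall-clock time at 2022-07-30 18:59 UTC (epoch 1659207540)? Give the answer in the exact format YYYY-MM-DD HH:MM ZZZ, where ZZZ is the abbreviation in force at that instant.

2022-07-30 07:29 YAX

Query: 2022-07-30 18:59 UTC
Rule 1/3 (YAX, -11:30): 2022-06-01 01:48 UTC ≤ query < 2022-09-30 22:44 UTC
18·60 + 59 - 690 = 449 min
449 = 0·1440 + 449; 449 = 7·60 + 29 → 07:29, same day
→ 2022-07-30 07:29 YAX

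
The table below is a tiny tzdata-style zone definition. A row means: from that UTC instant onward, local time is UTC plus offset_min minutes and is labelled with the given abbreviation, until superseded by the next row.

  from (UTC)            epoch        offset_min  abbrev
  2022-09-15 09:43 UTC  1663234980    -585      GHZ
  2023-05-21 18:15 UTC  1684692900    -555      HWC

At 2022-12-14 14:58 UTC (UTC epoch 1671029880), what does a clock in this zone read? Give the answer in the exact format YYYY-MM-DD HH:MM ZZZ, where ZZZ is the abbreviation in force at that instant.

Query: 2022-12-14 14:58 UTC
Rule 1/2 (GHZ, -09:45): 2022-09-15 09:43 UTC ≤ query < 2023-05-21 18:15 UTC
14·60 + 58 - 585 = 313 min
313 = 0·1440 + 313; 313 = 5·60 + 13 → 05:13, same day
→ 2022-12-14 05:13 GHZ

2022-12-14 05:13 GHZ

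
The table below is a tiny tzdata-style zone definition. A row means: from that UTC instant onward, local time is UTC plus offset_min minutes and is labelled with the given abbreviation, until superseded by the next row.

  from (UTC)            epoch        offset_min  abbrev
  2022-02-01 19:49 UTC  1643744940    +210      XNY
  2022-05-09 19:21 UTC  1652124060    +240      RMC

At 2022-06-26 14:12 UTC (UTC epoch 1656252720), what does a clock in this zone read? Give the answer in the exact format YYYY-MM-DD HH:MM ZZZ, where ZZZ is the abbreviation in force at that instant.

Query: 2022-06-26 14:12 UTC
Rule 2/2 (RMC, +04:00): 2022-05-09 19:21 UTC ≤ query < +∞
14·60 + 12 + 240 = 1092 min
1092 = 0·1440 + 1092; 1092 = 18·60 + 12 → 18:12, same day
→ 2022-06-26 18:12 RMC

2022-06-26 18:12 RMC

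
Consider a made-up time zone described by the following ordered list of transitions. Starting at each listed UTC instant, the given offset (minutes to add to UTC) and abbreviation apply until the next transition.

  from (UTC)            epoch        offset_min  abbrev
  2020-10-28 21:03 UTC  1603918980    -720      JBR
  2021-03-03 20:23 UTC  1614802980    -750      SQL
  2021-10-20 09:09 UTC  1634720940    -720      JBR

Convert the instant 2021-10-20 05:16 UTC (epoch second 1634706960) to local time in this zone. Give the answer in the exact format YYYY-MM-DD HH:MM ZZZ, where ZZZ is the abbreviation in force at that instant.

Query: 2021-10-20 05:16 UTC
Rule 2/3 (SQL, -12:30): 2021-03-03 20:23 UTC ≤ query < 2021-10-20 09:09 UTC
5·60 + 16 - 750 = -434 min
-434 = -1·1440 + 1006; 1006 = 16·60 + 46 → 16:46, 2021-10-20 - 1 day = 2021-10-19
→ 2021-10-19 16:46 SQL

2021-10-19 16:46 SQL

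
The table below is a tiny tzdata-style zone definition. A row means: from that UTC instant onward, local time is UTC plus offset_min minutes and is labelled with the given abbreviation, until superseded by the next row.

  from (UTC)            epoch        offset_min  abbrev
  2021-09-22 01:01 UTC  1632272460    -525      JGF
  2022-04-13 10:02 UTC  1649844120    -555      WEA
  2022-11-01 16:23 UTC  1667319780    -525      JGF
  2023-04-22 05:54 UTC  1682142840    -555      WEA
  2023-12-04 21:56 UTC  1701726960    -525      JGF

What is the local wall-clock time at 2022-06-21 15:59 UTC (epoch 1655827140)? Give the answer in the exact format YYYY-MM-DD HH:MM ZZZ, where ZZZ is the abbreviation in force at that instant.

2022-06-21 06:44 WEA

Query: 2022-06-21 15:59 UTC
Rule 2/5 (WEA, -09:15): 2022-04-13 10:02 UTC ≤ query < 2022-11-01 16:23 UTC
15·60 + 59 - 555 = 404 min
404 = 0·1440 + 404; 404 = 6·60 + 44 → 06:44, same day
→ 2022-06-21 06:44 WEA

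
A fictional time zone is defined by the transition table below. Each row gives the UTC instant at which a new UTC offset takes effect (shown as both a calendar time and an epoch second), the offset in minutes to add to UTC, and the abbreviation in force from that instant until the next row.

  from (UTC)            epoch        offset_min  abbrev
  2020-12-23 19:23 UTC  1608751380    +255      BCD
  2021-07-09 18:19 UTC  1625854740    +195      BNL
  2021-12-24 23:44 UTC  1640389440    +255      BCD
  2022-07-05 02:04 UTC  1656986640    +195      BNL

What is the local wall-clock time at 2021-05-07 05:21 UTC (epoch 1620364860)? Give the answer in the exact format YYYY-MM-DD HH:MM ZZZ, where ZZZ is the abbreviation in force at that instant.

2021-05-07 09:36 BCD

Query: 2021-05-07 05:21 UTC
Rule 1/4 (BCD, +04:15): 2020-12-23 19:23 UTC ≤ query < 2021-07-09 18:19 UTC
5·60 + 21 + 255 = 576 min
576 = 0·1440 + 576; 576 = 9·60 + 36 → 09:36, same day
→ 2021-05-07 09:36 BCD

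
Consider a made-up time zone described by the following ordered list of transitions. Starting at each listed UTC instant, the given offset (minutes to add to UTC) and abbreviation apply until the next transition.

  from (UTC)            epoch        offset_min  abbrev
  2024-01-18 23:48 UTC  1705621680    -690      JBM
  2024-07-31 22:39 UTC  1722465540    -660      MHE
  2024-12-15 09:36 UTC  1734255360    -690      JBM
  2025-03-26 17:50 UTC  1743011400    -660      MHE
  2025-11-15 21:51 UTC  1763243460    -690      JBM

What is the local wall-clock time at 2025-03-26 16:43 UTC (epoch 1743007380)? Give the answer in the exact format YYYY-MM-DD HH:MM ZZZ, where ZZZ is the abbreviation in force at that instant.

2025-03-26 05:13 JBM

Query: 2025-03-26 16:43 UTC
Rule 3/5 (JBM, -11:30): 2024-12-15 09:36 UTC ≤ query < 2025-03-26 17:50 UTC
16·60 + 43 - 690 = 313 min
313 = 0·1440 + 313; 313 = 5·60 + 13 → 05:13, same day
→ 2025-03-26 05:13 JBM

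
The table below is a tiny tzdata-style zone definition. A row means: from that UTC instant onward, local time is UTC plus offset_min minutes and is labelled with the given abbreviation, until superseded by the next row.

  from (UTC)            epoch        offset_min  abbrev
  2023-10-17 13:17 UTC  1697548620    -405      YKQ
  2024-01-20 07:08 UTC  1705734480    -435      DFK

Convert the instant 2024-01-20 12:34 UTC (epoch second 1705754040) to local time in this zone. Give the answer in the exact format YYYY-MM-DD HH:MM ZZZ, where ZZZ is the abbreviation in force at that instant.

Query: 2024-01-20 12:34 UTC
Rule 2/2 (DFK, -07:15): 2024-01-20 07:08 UTC ≤ query < +∞
12·60 + 34 - 435 = 319 min
319 = 0·1440 + 319; 319 = 5·60 + 19 → 05:19, same day
→ 2024-01-20 05:19 DFK

2024-01-20 05:19 DFK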